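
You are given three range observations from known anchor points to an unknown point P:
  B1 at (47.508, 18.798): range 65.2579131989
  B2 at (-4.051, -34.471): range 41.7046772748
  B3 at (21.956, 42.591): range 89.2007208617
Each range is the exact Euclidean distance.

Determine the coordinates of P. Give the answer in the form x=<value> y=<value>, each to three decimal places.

eq1: (x − 47.508)² + (y − 18.798)² = 65.2579131989²
eq2: (x + 4.051)² + (y + 34.471)² = 41.7046772748²
eq3: (x − 21.956)² + (y − 42.591)² = 89.2007208617²
eq3−eq2, eq3−eq1 (x²,y² cancel):
  -52.014·x − 154.124·y = 5126.089721
  51.104·x − 47.586·y = 4012.489018
det = -52.014·-47.586 − -154.124·51.104 = 10351.491100
x = (5126.089721·-47.586 − -154.124·4012.489018) / 10351.491100 = 36.177469
y = (-52.014·4012.489018 − 5126.089721·51.104) / 10351.491100 = -45.468743

x=36.177 y=-45.469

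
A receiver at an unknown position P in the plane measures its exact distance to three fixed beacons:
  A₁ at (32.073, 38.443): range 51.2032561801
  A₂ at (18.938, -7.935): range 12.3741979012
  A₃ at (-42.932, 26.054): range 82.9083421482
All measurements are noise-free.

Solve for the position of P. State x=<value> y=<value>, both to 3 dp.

eq1: (x − 32.073)² + (y − 38.443)² = 51.2032561801²
eq2: (x − 18.938)² + (y + 7.935)² = 12.3741979012²
eq3: (x + 42.932)² + (y − 26.054)² = 82.9083421482²
eq3−eq2, eq3−eq1 (x²,y² cancel):
  123.740·x − 67.978·y = 4620.316953
  150.010·x + 24.778·y = 4236.593792
det = 123.740·24.778 − -67.978·150.010 = 13263.409500
x = (4620.316953·24.778 − -67.978·4236.593792) / 13263.409500 = 30.344942
y = (123.740·4236.593792 − 4620.316953·150.010) / 13263.409500 = -12.731088

x=30.345 y=-12.731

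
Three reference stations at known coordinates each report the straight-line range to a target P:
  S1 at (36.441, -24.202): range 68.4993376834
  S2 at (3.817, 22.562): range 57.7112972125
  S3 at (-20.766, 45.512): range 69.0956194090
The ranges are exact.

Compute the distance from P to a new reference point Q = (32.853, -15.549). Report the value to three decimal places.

65.282

eq1: (x − 36.441)² + (y + 24.202)² = 68.4993376834²
eq2: (x − 3.817)² + (y − 22.562)² = 57.7112972125²
eq3: (x + 20.766)² + (y − 45.512)² = 69.0956194090²
eq2−eq1, eq2−eq3 (x²,y² cancel):
  65.248·x − 93.528·y = 28.504515
  -49.166·x + 45.900·y = 535.344771
det = 65.248·45.900 − -93.528·-49.166 = -1603.514448
x = (28.504515·45.900 − -93.528·535.344771) / -1603.514448 = -32.040923
y = (65.248·535.344771 − 28.504515·-49.166) / -1603.514448 = -22.657500
|P − Q| = √((-32.040923 − 32.853)² + (-22.657500 − -15.549)²) = 65.282096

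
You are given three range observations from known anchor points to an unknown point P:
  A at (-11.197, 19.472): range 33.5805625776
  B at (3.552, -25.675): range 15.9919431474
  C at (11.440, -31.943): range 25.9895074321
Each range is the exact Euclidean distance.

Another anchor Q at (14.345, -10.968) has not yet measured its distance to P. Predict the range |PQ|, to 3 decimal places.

eq1: (x + 11.197)² + (y − 19.472)² = 33.5805625776²
eq2: (x − 3.552)² + (y + 25.675)² = 15.9919431474²
eq3: (x − 11.440)² + (y + 31.943)² = 25.9895074321²
eq1−eq3, eq1−eq2 (x²,y² cancel):
  45.274·x − 102.830·y = 1098.896942
  29.498·x − 90.294·y = 1039.202673
det = 45.274·-90.294 − -102.830·29.498 = -1054.691216
x = (1098.896942·-90.294 − -102.830·1039.202673) / -1054.691216 = -7.241371
y = (45.274·1039.202673 − 1098.896942·29.498) / -1054.691216 = -13.874772
|P − Q| = √((-7.241371 − 14.345)² + (-13.874772 − -10.968)²) = 21.781201

21.781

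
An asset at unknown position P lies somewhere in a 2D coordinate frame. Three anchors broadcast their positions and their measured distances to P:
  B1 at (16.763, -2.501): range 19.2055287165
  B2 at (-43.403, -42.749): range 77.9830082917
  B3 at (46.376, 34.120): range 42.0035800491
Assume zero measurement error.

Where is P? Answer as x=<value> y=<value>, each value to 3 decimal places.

x=8.953 y=15.045

eq1: (x − 16.763)² + (y + 2.501)² = 19.2055287165²
eq2: (x + 43.403)² + (y + 42.749)² = 77.9830082917²
eq3: (x − 46.376)² + (y − 34.120)² = 42.0035800491²
eq2−eq1, eq2−eq3 (x²,y² cancel):
  120.332·x + 80.496·y = 2288.453009
  179.558·x + 153.738·y = 3920.659211
det = 120.332·153.738 − 80.496·179.558 = 4045.900248
x = (2288.453009·153.738 − 80.496·3920.659211) / 4045.900248 = 8.953460
y = (120.332·3920.659211 − 2288.453009·179.558) / 4045.900248 = 15.045037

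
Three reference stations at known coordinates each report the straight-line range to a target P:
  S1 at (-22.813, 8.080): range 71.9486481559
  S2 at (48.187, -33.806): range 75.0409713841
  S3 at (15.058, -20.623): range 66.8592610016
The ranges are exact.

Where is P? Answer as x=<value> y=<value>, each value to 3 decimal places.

eq1: (x + 22.813)² + (y − 8.080)² = 71.9486481559²
eq2: (x − 48.187)² + (y + 33.806)² = 75.0409713841²
eq3: (x − 15.058)² + (y + 20.623)² = 66.8592610016²
eq2−eq3, eq2−eq1 (x²,y² cancel):
  -66.258·x + 26.366·y = -1651.794507
  -142.000·x + 83.772·y = -2424.573821
det = -66.258·83.772 − 26.366·-142.000 = -1806.593176
x = (-1651.794507·83.772 − 26.366·-2424.573821) / -1806.593176 = 41.208955
y = (-66.258·-2424.573821 − -1651.794507·-142.000) / -1806.593176 = 40.909823

x=41.209 y=40.910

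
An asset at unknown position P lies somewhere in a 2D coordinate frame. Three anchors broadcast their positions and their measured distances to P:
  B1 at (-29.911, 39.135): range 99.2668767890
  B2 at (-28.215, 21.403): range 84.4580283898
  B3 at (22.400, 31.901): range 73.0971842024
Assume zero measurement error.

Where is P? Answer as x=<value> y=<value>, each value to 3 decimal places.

x=28.789 y=-40.916

eq1: (x + 29.911)² + (y − 39.135)² = 99.2668767890²
eq2: (x + 28.215)² + (y − 21.403)² = 84.4580283898²
eq3: (x − 22.400)² + (y − 31.901)² = 73.0971842024²
eq3−eq1, eq3−eq2 (x²,y² cancel):
  -104.622·x + 14.468·y = -3603.932144
  -101.230·x − 20.996·y = -2055.219388
det = -104.622·-20.996 − 14.468·-101.230 = 3661.239152
x = (-3603.932144·-20.996 − 14.468·-2055.219388) / 3661.239152 = 28.788907
y = (-104.622·-2055.219388 − -3603.932144·-101.230) / 3661.239152 = -40.916444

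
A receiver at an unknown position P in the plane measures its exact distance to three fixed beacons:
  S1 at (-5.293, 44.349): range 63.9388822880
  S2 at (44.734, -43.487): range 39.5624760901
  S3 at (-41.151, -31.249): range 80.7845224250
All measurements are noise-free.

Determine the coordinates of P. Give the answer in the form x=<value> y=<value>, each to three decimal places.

x=35.275 y=-5.072

eq1: (x + 5.293)² + (y − 44.349)² = 63.9388822880²
eq2: (x − 44.734)² + (y + 43.487)² = 39.5624760901²
eq3: (x + 41.151)² + (y + 31.249)² = 80.7845224250²
eq3−eq1, eq3−eq2 (x²,y² cancel):
  71.716·x + 151.196·y = 1762.903243
  171.770·x − 24.476·y = 6183.294672
det = 71.716·-24.476 − 151.196·171.770 = -27726.257736
x = (1762.903243·-24.476 − 151.196·6183.294672) / -27726.257736 = 35.274802
y = (71.716·6183.294672 − 1762.903243·171.770) / -27726.257736 = -5.071989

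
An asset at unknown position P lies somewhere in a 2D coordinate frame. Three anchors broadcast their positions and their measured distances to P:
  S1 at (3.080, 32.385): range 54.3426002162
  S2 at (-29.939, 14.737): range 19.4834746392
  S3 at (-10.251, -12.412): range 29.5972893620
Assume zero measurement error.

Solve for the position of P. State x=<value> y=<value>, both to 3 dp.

x=-38.270 y=-2.876

eq1: (x − 3.080)² + (y − 32.385)² = 54.3426002162²
eq2: (x + 29.939)² + (y − 14.737)² = 19.4834746392²
eq3: (x + 10.251)² + (y + 12.412)² = 29.5972893620²
eq3−eq2, eq3−eq1 (x²,y² cancel):
  -39.376·x + 54.298·y = 1350.775899
  26.662·x + 89.594·y = -1277.984781
det = -39.376·89.594 − 54.298·26.662 = -4975.546620
x = (1350.775899·89.594 − 54.298·-1277.984781) / -4975.546620 = -38.269852
y = (-39.376·-1277.984781 − 1350.775899·26.662) / -4975.546620 = -2.875572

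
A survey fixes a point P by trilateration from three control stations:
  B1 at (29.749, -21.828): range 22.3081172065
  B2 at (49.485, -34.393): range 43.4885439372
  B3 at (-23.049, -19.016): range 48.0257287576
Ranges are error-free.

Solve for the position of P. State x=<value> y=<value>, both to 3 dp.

x=21.509 y=-1.098

eq1: (x − 29.749)² + (y + 21.828)² = 22.3081172065²
eq2: (x − 49.485)² + (y + 34.393)² = 43.4885439372²
eq3: (x + 23.049)² + (y + 19.016)² = 48.0257287576²
eq3−eq2, eq3−eq1 (x²,y² cancel):
  145.068·x − 30.754·y = 3153.996186
  105.596·x − 5.624·y = 2277.418457
det = 145.068·-5.624 − -30.754·105.596 = 2431.636952
x = (3153.996186·-5.624 − -30.754·2277.418457) / 2431.636952 = 21.508825
y = (145.068·2277.418457 − 3153.996186·105.596) / 2431.636952 = -1.097549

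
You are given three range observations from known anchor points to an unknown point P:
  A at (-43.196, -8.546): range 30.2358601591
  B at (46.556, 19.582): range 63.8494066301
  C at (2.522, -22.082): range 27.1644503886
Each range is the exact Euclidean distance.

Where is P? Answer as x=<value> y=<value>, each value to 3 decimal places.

x=-14.037 y=-0.548

eq1: (x + 43.196)² + (y + 8.546)² = 30.2358601591²
eq2: (x − 46.556)² + (y − 19.582)² = 63.8494066301²
eq3: (x − 2.522)² + (y + 22.082)² = 27.1644503886²
eq3−eq2, eq3−eq1 (x²,y² cancel):
  88.068·x + 83.328·y = -1281.898710
  -91.436·x + 27.072·y = 1268.653449
det = 88.068·27.072 − 83.328·-91.436 = 10003.355904
x = (-1281.898710·27.072 − 83.328·1268.653449) / 10003.355904 = -14.037081
y = (88.068·1268.653449 − -1281.898710·-91.436) / 10003.355904 = -0.548208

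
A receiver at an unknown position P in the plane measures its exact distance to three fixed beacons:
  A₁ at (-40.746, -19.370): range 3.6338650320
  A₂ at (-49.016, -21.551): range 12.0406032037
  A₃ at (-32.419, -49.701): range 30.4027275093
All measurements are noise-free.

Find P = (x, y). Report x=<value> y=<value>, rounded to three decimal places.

x=-37.124 y=-19.665

eq1: (x + 40.746)² + (y + 19.370)² = 3.6338650320²
eq2: (x + 49.016)² + (y + 21.551)² = 12.0406032037²
eq3: (x + 32.419)² + (y + 49.701)² = 30.4027275093²
eq3−eq1, eq3−eq2 (x²,y² cancel):
  -16.654·x + 60.662·y = -574.626681
  -33.194·x + 56.300·y = 125.182609
det = -16.654·56.300 − 60.662·-33.194 = 1075.994228
x = (-574.626681·56.300 − 60.662·125.182609) / 1075.994228 = -37.124093
y = (-16.654·125.182609 − -574.626681·-33.194) / 1075.994228 = -19.664556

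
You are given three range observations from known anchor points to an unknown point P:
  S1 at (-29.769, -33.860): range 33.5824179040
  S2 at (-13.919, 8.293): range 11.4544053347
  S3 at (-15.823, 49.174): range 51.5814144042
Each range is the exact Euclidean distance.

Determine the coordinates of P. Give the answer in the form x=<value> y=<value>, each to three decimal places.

x=-18.140 y=-2.355

eq1: (x + 29.769)² + (y + 33.860)² = 33.5824179040²
eq2: (x + 13.919)² + (y − 8.293)² = 11.4544053347²
eq3: (x + 15.823)² + (y − 49.174)² = 51.5814144042²
eq1−eq2, eq1−eq3 (x²,y² cancel):
  31.700·x + 84.306·y = -773.605160
  27.892·x + 166.068·y = -897.106876
det = 31.700·166.068 − 84.306·27.892 = 2912.892648
x = (-773.605160·166.068 − 84.306·-897.106876) / 2912.892648 = -18.139896
y = (31.700·-897.106876 − -773.605160·27.892) / 2912.892648 = -2.355354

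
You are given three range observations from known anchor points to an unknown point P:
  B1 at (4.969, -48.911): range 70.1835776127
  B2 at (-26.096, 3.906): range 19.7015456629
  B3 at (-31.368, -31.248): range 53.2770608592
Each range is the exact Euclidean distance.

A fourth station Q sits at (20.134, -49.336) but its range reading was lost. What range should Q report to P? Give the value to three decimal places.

75.939

eq1: (x − 4.969)² + (y + 48.911)² = 70.1835776127²
eq2: (x + 26.096)² + (y − 3.906)² = 19.7015456629²
eq3: (x + 31.368)² + (y + 31.248)² = 53.2770608592²
eq2−eq1, eq2−eq3 (x²,y² cancel):
  62.130·x − 105.634·y = -2816.864835
  -10.544·x − 70.308·y = -1186.163436
det = 62.130·-70.308 − -105.634·-10.544 = -5482.040936
x = (-2816.864835·-70.308 − -105.634·-1186.163436) / -5482.040936 = -13.270412
y = (62.130·-1186.163436 − -2816.864835·-10.544) / -5482.040936 = 18.861106
|P − Q| = √((-13.270412 − 20.134)² + (18.861106 − -49.336)²) = 75.938792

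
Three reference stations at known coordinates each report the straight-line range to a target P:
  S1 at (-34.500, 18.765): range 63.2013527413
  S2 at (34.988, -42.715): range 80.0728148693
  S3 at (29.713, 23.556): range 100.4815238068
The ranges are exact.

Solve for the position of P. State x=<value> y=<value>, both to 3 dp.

x=-45.081 y=-43.544

eq1: (x + 34.500)² + (y − 18.765)² = 63.2013527413²
eq2: (x − 34.988)² + (y + 42.715)² = 80.0728148693²
eq3: (x − 29.713)² + (y − 23.556)² = 100.4815238068²
eq1−eq2, eq1−eq3 (x²,y² cancel):
  138.976·x − 122.960·y = -910.888549
  128.426·x + 9.582·y = -6206.753358
det = 138.976·9.582 − -122.960·128.426 = 17122.928992
x = (-910.888549·9.582 − -122.960·-6206.753358) / 17122.928992 = -45.080519
y = (138.976·-6206.753358 − -910.888549·128.426) / 17122.928992 = -43.544418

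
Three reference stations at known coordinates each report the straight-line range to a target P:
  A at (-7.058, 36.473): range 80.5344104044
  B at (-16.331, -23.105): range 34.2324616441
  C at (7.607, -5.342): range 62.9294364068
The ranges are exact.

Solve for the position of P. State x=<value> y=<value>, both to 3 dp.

x=-49.375 y=-32.048

eq1: (x + 7.058)² + (y − 36.473)² = 80.5344104044²
eq2: (x + 16.331)² + (y + 23.105)² = 34.2324616441²
eq3: (x − 7.607)² + (y + 5.342)² = 62.9294364068²
eq1−eq3, eq1−eq2 (x²,y² cancel):
  29.330·x − 83.630·y = 1231.985613
  -18.546·x − 119.156·y = 4734.377322
det = 29.330·-119.156 − -83.630·-18.546 = -5045.847460
x = (1231.985613·-119.156 − -83.630·4734.377322) / -5045.847460 = -49.374758
y = (29.330·4734.377322 − 1231.985613·-18.546) / -5045.847460 = -32.047677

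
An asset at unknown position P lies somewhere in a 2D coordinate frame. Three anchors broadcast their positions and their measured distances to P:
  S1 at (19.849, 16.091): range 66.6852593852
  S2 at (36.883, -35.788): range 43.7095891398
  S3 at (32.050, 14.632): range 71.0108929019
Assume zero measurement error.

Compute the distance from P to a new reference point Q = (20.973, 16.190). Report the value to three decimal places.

eq1: (x − 19.849)² + (y − 16.091)² = 66.6852593852²
eq2: (x − 36.883)² + (y + 35.788)² = 43.7095891398²
eq3: (x − 32.050)² + (y − 14.632)² = 71.0108929019²
eq3−eq2, eq3−eq1 (x²,y² cancel):
  9.666·x − 100.840·y = 4531.857437
  -24.402·x + 2.918·y = 7.228249
det = 9.666·2.918 − -100.840·-24.402 = -2432.492292
x = (4531.857437·2.918 − -100.840·7.228249) / -2432.492292 = -5.736033
y = (9.666·7.228249 − 4531.857437·-24.402) / -2432.492292 = -45.490896
|P − Q| = √((-5.736033 − 20.973)² + (-45.490896 − 16.190)²) = 67.215366

67.215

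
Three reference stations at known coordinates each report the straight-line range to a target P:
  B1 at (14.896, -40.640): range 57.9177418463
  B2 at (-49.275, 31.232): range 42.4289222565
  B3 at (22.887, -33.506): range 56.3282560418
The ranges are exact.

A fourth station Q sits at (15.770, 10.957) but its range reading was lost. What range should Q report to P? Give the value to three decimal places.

28.014

eq1: (x − 14.896)² + (y + 40.640)² = 57.9177418463²
eq2: (x + 49.275)² + (y − 31.232)² = 42.4289222565²
eq3: (x − 22.887)² + (y + 33.506)² = 56.3282560418²
eq3−eq2, eq3−eq1 (x²,y² cancel):
  -144.324·x + 129.476·y = 3129.655629
  -15.982·x − 14.268·y = 45.441219
det = -144.324·-14.268 − 129.476·-15.982 = 4128.500264
x = (3129.655629·-14.268 − 129.476·45.441219) / 4128.500264 = -12.241122
y = (-144.324·45.441219 − 3129.655629·-15.982) / 4128.500264 = 10.526800
|P − Q| = √((-12.241122 − 15.770)² + (10.526800 − 10.957)²) = 28.014425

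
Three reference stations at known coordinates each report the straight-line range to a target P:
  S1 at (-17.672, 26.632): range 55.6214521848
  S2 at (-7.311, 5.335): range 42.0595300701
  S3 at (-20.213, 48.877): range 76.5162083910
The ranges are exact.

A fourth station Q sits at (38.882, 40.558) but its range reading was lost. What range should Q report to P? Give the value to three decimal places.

99.687

eq1: (x + 17.672)² + (y − 26.632)² = 55.6214521848²
eq2: (x + 7.311)² + (y − 5.335)² = 42.0595300701²
eq3: (x + 20.213)² + (y − 48.877)² = 76.5162083910²
eq3−eq2, eq3−eq1 (x²,y² cancel):
  25.804·x − 87.084·y = 1370.112525
  5.082·x − 44.490·y = 985.020713
det = 25.804·-44.490 − -87.084·5.082 = -705.459072
x = (1370.112525·-44.490 − -87.084·985.020713) / -705.459072 = -35.187353
y = (25.804·985.020713 − 1370.112525·5.082) / -705.459072 = -26.159650
|P − Q| = √((-35.187353 − 38.882)² + (-26.159650 − 40.558)²) = 99.687080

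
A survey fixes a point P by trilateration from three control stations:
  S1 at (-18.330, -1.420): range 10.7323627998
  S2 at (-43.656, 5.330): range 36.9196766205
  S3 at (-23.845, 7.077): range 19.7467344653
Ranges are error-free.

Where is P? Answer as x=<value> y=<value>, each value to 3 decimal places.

eq1: (x + 18.330)² + (y + 1.420)² = 10.7323627998²
eq2: (x + 43.656)² + (y − 5.330)² = 36.9196766205²
eq3: (x + 23.845)² + (y − 7.077)² = 19.7467344653²
eq2−eq3, eq2−eq1 (x²,y² cancel):
  39.622·x + 3.494·y = -342.458282
  50.652·x − 13.500·y = -348.371026
det = 39.622·-13.500 − 3.494·50.652 = -711.875088
x = (-342.458282·-13.500 − 3.494·-348.371026) / -711.875088 = -8.204242
y = (39.622·-348.371026 − -342.458282·50.652) / -711.875088 = -4.977053

x=-8.204 y=-4.977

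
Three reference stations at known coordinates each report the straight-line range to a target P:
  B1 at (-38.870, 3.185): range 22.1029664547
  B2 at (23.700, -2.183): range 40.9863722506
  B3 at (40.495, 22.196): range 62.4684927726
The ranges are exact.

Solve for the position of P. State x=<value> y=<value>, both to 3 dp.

eq1: (x + 38.870)² + (y − 3.185)² = 22.1029664547²
eq2: (x − 23.700)² + (y + 2.183)² = 40.9863722506²
eq3: (x − 40.495)² + (y − 22.196)² = 62.4684927726²
eq1−eq3, eq1−eq2 (x²,y² cancel):
  158.730·x + 38.022·y = -2802.285147
  125.140·x − 10.736·y = -2145.907220
det = 158.730·-10.736 − 38.022·125.140 = -6462.198360
x = (-2802.285147·-10.736 − 38.022·-2145.907220) / -6462.198360 = -17.281583
y = (158.730·-2145.907220 − -2802.285147·125.140) / -6462.198360 = -1.556453

x=-17.282 y=-1.556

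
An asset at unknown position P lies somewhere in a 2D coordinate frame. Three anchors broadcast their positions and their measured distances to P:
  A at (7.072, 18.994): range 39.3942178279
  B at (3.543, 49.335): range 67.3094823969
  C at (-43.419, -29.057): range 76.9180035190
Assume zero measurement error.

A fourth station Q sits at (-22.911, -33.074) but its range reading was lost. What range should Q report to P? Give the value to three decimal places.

eq1: (x − 7.072)² + (y − 18.994)² = 39.3942178279²
eq2: (x − 3.543)² + (y − 49.335)² = 67.3094823969²
eq3: (x + 43.419)² + (y + 29.057)² = 76.9180035190²
eq3−eq2, eq3−eq1 (x²,y² cancel):
  93.924·x + 156.784·y = 1102.789109
  100.982·x + 96.102·y = 2045.741277
det = 93.924·96.102 − 156.784·100.982 = -6806.077640
x = (1102.789109·96.102 − 156.784·2045.741277) / -6806.077640 = 31.554042
y = (93.924·2045.741277 − 1102.789109·100.982) / -6806.077640 = -11.869150
|P − Q| = √((31.554042 − -22.911)² + (-11.869150 − -33.074)²) = 58.447297

58.447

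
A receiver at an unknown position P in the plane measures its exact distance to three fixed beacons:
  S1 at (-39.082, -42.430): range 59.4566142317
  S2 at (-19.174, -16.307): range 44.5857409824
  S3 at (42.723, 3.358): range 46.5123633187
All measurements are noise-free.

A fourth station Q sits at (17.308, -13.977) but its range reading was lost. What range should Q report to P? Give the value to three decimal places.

eq1: (x + 39.082)² + (y + 42.430)² = 59.4566142317²
eq2: (x + 19.174)² + (y + 16.307)² = 44.5857409824²
eq3: (x − 42.723)² + (y − 3.358)² = 46.5123633187²
eq2−eq3, eq2−eq1 (x²,y² cancel):
  123.794·x + 39.330·y = 1027.458725
  -39.816·x − 52.246·y = 1146.946422
det = 123.794·-52.246 − 39.330·-39.816 = -4901.778044
x = (1027.458725·-52.246 − 39.330·1146.946422) / -4901.778044 = 20.153914
y = (123.794·1146.946422 − 1027.458725·-39.816) / -4901.778044 = -37.311845
|P − Q| = √((20.153914 − 17.308)² + (-37.311845 − -13.977)²) = 23.507748

23.508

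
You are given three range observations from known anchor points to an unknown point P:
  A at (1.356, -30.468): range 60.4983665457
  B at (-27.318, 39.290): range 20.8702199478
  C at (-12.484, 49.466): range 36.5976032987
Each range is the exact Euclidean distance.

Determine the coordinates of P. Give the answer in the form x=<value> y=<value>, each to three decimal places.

x=-33.123 y=19.243

eq1: (x − 1.356)² + (y + 30.468)² = 60.4983665457²
eq2: (x + 27.318)² + (y − 39.290)² = 20.8702199478²
eq3: (x + 12.484)² + (y − 49.466)² = 36.5976032987²
eq3−eq1, eq3−eq2 (x²,y² cancel):
  27.680·x − 159.868·y = -3993.265439
  -29.668·x − 20.352·y = 591.060299
det = 27.680·-20.352 − -159.868·-29.668 = -5306.307184
x = (-3993.265439·-20.352 − -159.868·591.060299) / -5306.307184 = -33.123330
y = (27.680·591.060299 − -3993.265439·-29.668) / -5306.307184 = 19.243449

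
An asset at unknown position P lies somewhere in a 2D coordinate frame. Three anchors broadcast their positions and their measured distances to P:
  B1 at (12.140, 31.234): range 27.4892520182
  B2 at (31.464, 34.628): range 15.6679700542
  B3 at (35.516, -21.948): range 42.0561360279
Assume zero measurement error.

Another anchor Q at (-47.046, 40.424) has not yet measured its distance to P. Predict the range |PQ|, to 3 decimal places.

eq1: (x − 12.140)² + (y − 31.234)² = 27.4892520182²
eq2: (x − 31.464)² + (y − 34.628)² = 15.6679700542²
eq3: (x − 35.516)² + (y + 21.948)² = 42.0561360279²
eq3−eq1, eq3−eq2 (x²,y² cancel):
  -46.752·x + 106.364·y = 392.900997
  -8.104·x + 113.152·y = 1969.214012
det = -46.752·113.152 − 106.364·-8.104 = -4428.108448
x = (392.900997·113.152 − 106.364·1969.214012) / -4428.108448 = 37.261044
y = (-46.752·1969.214012 − 392.900997·-8.104) / -4428.108448 = 20.071917
|P − Q| = √((37.261044 − -47.046)² + (20.071917 − 40.424)²) = 86.728802

86.729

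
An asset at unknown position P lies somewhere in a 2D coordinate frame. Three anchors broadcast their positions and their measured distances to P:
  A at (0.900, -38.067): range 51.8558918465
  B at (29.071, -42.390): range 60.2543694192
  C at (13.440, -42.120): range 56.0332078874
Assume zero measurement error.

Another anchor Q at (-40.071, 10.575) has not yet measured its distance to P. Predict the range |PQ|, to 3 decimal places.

46.678

eq1: (x − 0.900)² + (y + 38.067)² = 51.8558918465²
eq2: (x − 29.071)² + (y + 42.390)² = 60.2543694192²
eq3: (x − 13.440)² + (y + 42.120)² = 56.0332078874²
eq3−eq1, eq3−eq2 (x²,y² cancel):
  -25.080·x + 8.106·y = -54.134644
  31.262·x − 0.540·y = 196.438493
det = -25.080·-0.540 − 8.106·31.262 = -239.866572
x = (-54.134644·-0.540 − 8.106·196.438493) / -239.866572 = 6.516530
y = (-25.080·196.438493 − -54.134644·31.262) / -239.866572 = 13.483830
|P − Q| = √((6.516530 − -40.071)² + (13.483830 − 10.575)²) = 46.678252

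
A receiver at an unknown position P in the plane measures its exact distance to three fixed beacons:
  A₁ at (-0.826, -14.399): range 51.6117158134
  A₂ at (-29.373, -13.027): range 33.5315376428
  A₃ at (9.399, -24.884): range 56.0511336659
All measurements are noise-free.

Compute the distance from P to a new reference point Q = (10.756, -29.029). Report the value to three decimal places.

eq1: (x + 0.826)² + (y + 14.399)² = 51.6117158134²
eq2: (x + 29.373)² + (y + 13.027)² = 33.5315376428²
eq3: (x − 9.399)² + (y + 24.884)² = 56.0511336659²
eq1−eq2, eq1−eq3 (x²,y² cancel):
  -57.094·x + 2.744·y = 2363.867574
  20.450·x − 20.970·y = 21.580804
det = -57.094·-20.970 − 2.744·20.450 = 1141.146380
x = (2363.867574·-20.970 − 2.744·21.580804) / 1141.146380 = -43.490933
y = (-57.094·21.580804 − 2363.867574·20.450) / 1141.146380 = -43.441602
|P − Q| = √((-43.490933 − 10.756)² + (-43.441602 − -29.029)²) = 56.128895

56.129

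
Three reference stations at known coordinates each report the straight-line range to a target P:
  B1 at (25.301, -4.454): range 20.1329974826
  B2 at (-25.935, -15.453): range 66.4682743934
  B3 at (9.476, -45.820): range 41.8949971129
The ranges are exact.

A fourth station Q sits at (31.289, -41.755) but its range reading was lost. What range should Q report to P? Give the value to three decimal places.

eq1: (x − 25.301)² + (y + 4.454)² = 20.1329974826²
eq2: (x + 25.935)² + (y + 15.453)² = 66.4682743934²
eq3: (x − 9.476)² + (y + 45.820)² = 41.8949971129²
eq1−eq3, eq1−eq2 (x²,y² cancel):
  -31.650·x − 82.732·y = 179.435064
  -102.472·x − 21.998·y = -3761.253196
det = -31.650·-21.998 − -82.732·-102.472 = -7781.476804
x = (179.435064·-21.998 − -82.732·-3761.253196) / -7781.476804 = 40.496582
y = (-31.650·-3761.253196 − 179.435064·-102.472) / -7781.476804 = -17.661266
|P − Q| = √((40.496582 − 31.289)² + (-17.661266 − -41.755)²) = 25.793169

25.793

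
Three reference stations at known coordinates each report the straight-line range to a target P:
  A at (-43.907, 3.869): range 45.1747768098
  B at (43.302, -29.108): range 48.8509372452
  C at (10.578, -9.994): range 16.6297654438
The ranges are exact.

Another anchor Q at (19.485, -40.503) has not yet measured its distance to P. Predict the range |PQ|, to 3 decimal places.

eq1: (x + 43.907)² + (y − 3.869)² = 45.1747768098²
eq2: (x − 43.302)² + (y + 29.108)² = 48.8509372452²
eq3: (x − 10.578)² + (y + 9.994)² = 16.6297654438²
eq1−eq3, eq1−eq2 (x²,y² cancel):
  108.970·x − 27.726·y = 33.191671
  174.418·x − 65.954·y = 433.891448
det = 108.970·-65.954 − -27.726·174.418 = -2351.093912
x = (33.191671·-65.954 − -27.726·433.891448) / -2351.093912 = -4.185690
y = (108.970·433.891448 − 33.191671·174.418) / -2351.093912 = -17.647924
|P − Q| = √((-4.185690 − 19.485)² + (-17.647924 − -40.503)²) = 32.903740

32.904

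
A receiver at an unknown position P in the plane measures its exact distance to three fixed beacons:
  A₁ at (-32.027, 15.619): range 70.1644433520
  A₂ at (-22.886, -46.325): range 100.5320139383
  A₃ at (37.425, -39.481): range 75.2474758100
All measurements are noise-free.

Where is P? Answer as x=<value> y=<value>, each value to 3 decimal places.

eq1: (x + 32.027)² + (y − 15.619)² = 70.1644433520²
eq2: (x + 22.886)² + (y + 46.325)² = 100.5320139383²
eq3: (x − 37.425)² + (y + 39.481)² = 75.2474758100²
eq1−eq2, eq1−eq3 (x²,y² cancel):
  18.282·x − 123.888·y = -3783.543985
  138.904·x − 110.200·y = 950.564591
det = 18.282·-110.200 − -123.888·138.904 = 15193.862352
x = (-3783.543985·-110.200 − -123.888·950.564591) / 15193.862352 = 35.192506
y = (18.282·950.564591 − -3783.543985·138.904) / 15193.862352 = 35.733351

x=35.193 y=35.733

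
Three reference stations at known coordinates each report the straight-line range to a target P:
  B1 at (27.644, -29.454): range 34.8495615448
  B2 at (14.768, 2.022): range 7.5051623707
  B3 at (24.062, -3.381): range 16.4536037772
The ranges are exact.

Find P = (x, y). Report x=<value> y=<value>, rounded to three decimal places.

x=7.813 y=-0.797

eq1: (x − 27.644)² + (y + 29.454)² = 34.8495615448²
eq2: (x − 14.768)² + (y − 2.022)² = 7.5051623707²
eq3: (x − 24.062)² + (y + 3.381)² = 16.4536037772²
eq2−eq1, eq2−eq3 (x²,y² cancel):
  25.752·x − 62.952·y = 251.382066
  18.588·x − 10.806·y = 153.835082
det = 25.752·-10.806 − -62.952·18.588 = 891.875664
x = (251.382066·-10.806 − -62.952·153.835082) / 891.875664 = 7.812514
y = (25.752·153.835082 − 251.382066·18.588) / 891.875664 = -0.797341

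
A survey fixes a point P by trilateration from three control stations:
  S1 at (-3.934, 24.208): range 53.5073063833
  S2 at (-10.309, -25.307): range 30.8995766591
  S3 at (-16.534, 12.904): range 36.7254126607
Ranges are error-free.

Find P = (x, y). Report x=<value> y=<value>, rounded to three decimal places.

x=-39.654 y=-15.630

eq1: (x + 3.934)² + (y − 24.208)² = 53.5073063833²
eq2: (x + 10.309)² + (y + 25.307)² = 30.8995766591²
eq3: (x + 16.534)² + (y − 12.904)² = 36.7254126607²
eq3−eq1, eq3−eq2 (x²,y² cancel):
  25.200·x + 22.608·y = -1352.658653
  12.450·x − 76.422·y = 700.805455
det = 25.200·-76.422 − 22.608·12.450 = -2207.304000
x = (-1352.658653·-76.422 − 22.608·700.805455) / -2207.304000 = -39.654289
y = (25.200·700.805455 − -1352.658653·12.450) / -2207.304000 = -15.630334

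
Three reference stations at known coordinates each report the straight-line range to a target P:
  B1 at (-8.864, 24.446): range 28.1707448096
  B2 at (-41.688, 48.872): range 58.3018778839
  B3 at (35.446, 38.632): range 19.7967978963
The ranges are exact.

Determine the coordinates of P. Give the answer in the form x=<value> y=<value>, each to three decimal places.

eq1: (x + 8.864)² + (y − 24.446)² = 28.1707448096²
eq2: (x + 41.688)² + (y − 48.872)² = 58.3018778839²
eq3: (x − 35.446)² + (y − 38.632)² = 19.7967978963²
eq2−eq3, eq2−eq1 (x²,y² cancel):
  154.268·x − 20.480·y = 1629.684370
  65.648·x − 48.852·y = -844.666214
det = 154.268·-48.852 − -20.480·65.648 = -6191.829296
x = (1629.684370·-48.852 − -20.480·-844.666214) / -6191.829296 = 15.651611
y = (154.268·-844.666214 − 1629.684370·65.648) / -6191.829296 = 38.323164

x=15.652 y=38.323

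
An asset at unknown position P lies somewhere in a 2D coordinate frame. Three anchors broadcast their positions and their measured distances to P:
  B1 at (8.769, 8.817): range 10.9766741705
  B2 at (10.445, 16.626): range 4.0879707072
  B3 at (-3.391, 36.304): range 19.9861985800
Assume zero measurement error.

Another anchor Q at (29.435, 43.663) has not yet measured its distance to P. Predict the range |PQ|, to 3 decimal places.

32.239

eq1: (x − 8.769)² + (y − 8.817)² = 10.9766741705²
eq2: (x − 10.445)² + (y − 16.626)² = 4.0879707072²
eq3: (x + 3.391)² + (y − 36.304)² = 19.9861985800²
eq2−eq1, eq2−eq3 (x²,y² cancel):
  -3.352·x − 15.618·y = -334.662922
  -27.672·x + 39.356·y = 561.220767
det = -3.352·39.356 − -15.618·-27.672 = -564.102608
x = (-334.662922·39.356 − -15.618·561.220767) / -564.102608 = 7.810366
y = (-3.352·561.220767 − -334.662922·-27.672) / -564.102608 = 19.751734
|P − Q| = √((7.810366 − 29.435)² + (19.751734 − 43.663)²) = 32.239315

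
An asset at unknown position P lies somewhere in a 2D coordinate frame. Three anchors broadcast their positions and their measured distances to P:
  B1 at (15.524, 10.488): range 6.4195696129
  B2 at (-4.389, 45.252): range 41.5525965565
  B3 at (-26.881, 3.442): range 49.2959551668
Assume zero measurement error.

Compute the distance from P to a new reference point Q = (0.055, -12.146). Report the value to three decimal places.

32.890

eq1: (x − 15.524)² + (y − 10.488)² = 6.4195696129²
eq2: (x + 4.389)² + (y − 45.252)² = 41.5525965565²
eq3: (x + 26.881)² + (y − 3.442)² = 49.2959551668²
eq3−eq1, eq3−eq2 (x²,y² cancel):
  84.810·x + 14.092·y = 2005.437517
  44.984·x + 83.620·y = 2036.044215
det = 84.810·83.620 − 14.092·44.984 = 6457.897672
x = (2005.437517·83.620 − 14.092·2036.044215) / 6457.897672 = 21.524458
y = (84.810·2036.044215 − 2005.437517·44.984) / 6457.897672 = 12.769529
|P − Q| = √((21.524458 − 0.055)² + (12.769529 − -12.146)²) = 32.889530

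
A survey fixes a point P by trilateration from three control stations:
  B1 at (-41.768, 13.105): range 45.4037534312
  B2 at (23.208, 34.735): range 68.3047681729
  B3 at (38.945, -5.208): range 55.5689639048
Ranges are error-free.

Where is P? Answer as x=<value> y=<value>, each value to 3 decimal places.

x=-13.809 y=-22.669

eq1: (x + 41.768)² + (y − 13.105)² = 45.4037534312²
eq2: (x − 23.208)² + (y − 34.735)² = 68.3047681729²
eq3: (x − 38.945)² + (y + 5.208)² = 55.5689639048²
eq1−eq2, eq1−eq3 (x²,y² cancel):
  129.952·x + 43.260·y = -2775.215890
  161.426·x − 36.626·y = -1398.879484
det = 129.952·-36.626 − 43.260·161.426 = -11742.910712
x = (-2775.215890·-36.626 − 43.260·-1398.879484) / -11742.910712 = -13.809232
y = (129.952·-1398.879484 − -2775.215890·161.426) / -11742.910712 = -22.669406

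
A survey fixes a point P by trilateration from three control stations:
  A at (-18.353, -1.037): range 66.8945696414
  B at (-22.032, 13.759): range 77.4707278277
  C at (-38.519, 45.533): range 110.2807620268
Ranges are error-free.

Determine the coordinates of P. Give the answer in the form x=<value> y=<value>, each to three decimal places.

x=42.063 y=-29.755

eq1: (x + 18.353)² + (y + 1.037)² = 66.8945696414²
eq2: (x + 22.032)² + (y − 13.759)² = 77.4707278277²
eq3: (x + 38.519)² + (y − 45.533)² = 110.2807620268²
eq3−eq1, eq3−eq2 (x²,y² cancel):
  40.332·x − 93.140·y = 4467.903554
  32.974·x − 63.548·y = 3277.884458
det = 40.332·-63.548 − -93.140·32.974 = 508.180424
x = (4467.903554·-63.548 − -93.140·3277.884458) / 508.180424 = 42.063453
y = (40.332·3277.884458 − 4467.903554·32.974) / 508.180424 = -29.755211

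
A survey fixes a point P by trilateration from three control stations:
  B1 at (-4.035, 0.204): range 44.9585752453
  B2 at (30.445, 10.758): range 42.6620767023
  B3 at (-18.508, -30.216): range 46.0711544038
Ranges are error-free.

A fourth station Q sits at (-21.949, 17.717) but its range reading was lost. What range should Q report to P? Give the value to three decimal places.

70.008

eq1: (x + 4.035)² + (y − 0.204)² = 44.9585752453²
eq2: (x − 30.445)² + (y − 10.758)² = 42.6620767023²
eq3: (x + 18.508)² + (y + 30.216)² = 46.0711544038²
eq1−eq2, eq1−eq3 (x²,y² cancel):
  68.960·x + 21.108·y = 1227.530448
  -28.946·x − 60.840·y = 1137.952099
det = 68.960·-60.840 − 21.108·-28.946 = -3584.534232
x = (1227.530448·-60.840 − 21.108·1137.952099) / -3584.534232 = 27.535752
y = (68.960·1137.952099 − 1227.530448·-28.946) / -3584.534232 = -31.804766
|P − Q| = √((27.535752 − -21.949)² + (-31.804766 − 17.717)²) = 70.008185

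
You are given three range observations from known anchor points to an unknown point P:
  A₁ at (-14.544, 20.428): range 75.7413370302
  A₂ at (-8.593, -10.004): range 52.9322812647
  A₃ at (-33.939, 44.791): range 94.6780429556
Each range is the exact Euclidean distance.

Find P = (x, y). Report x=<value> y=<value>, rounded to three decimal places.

x=-44.000 y=-49.351

eq1: (x + 14.544)² + (y − 20.428)² = 75.7413370302²
eq2: (x + 8.593)² + (y + 10.004)² = 52.9322812647²
eq3: (x + 33.939)² + (y − 44.791)² = 94.6780429556²
eq3−eq1, eq3−eq2 (x²,y² cancel):
  38.790·x − 48.726·y = 697.923401
  50.692·x − 109.590·y = 3177.935681
det = 38.790·-109.590 − -48.726·50.692 = -1780.977708
x = (697.923401·-109.590 − -48.726·3177.935681) / -1780.977708 = -43.999803
y = (38.790·3177.935681 − 697.923401·50.692) / -1780.977708 = -49.350978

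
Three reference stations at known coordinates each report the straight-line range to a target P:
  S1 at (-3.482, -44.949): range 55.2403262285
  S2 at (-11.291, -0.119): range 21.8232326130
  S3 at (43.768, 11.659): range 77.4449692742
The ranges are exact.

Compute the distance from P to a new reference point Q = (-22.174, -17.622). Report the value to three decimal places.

eq1: (x + 3.482)² + (y + 44.949)² = 55.2403262285²
eq2: (x + 11.291)² + (y + 0.119)² = 21.8232326130²
eq3: (x − 43.768)² + (y − 11.659)² = 77.4449692742²
eq3−eq1, eq3−eq2 (x²,y² cancel):
  -94.500·x − 113.216·y = 2927.196444
  -110.118·x − 23.556·y = 3597.400521
det = -94.500·-23.556 − -113.216·-110.118 = -10241.077488
x = (2927.196444·-23.556 − -113.216·3597.400521) / -10241.077488 = -33.036588
y = (-94.500·3597.400521 − 2927.196444·-110.118) / -10241.077488 = 1.720261
|P − Q| = √((-33.036588 − -22.174)² + (1.720261 − -17.622)²) = 22.183753

22.184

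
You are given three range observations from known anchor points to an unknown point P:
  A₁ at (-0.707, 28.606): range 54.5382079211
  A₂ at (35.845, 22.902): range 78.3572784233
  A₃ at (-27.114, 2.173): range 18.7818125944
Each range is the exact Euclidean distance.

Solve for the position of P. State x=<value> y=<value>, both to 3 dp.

x=-32.231 y=-15.898

eq1: (x + 0.707)² + (y − 28.606)² = 54.5382079211²
eq2: (x − 35.845)² + (y − 22.902)² = 78.3572784233²
eq3: (x + 27.114)² + (y − 2.173)² = 18.7818125944²
eq2−eq1, eq2−eq3 (x²,y² cancel):
  -73.104·x + 11.408·y = 2174.884415
  -125.918·x − 41.458·y = 4717.631894
det = -73.104·-41.458 − 11.408·-125.918 = 4467.218176
x = (2174.884415·-41.458 − 11.408·4717.631894) / 4467.218176 = -32.231491
y = (-73.104·4717.631894 − 2174.884415·-125.918) / 4467.218176 = -15.898186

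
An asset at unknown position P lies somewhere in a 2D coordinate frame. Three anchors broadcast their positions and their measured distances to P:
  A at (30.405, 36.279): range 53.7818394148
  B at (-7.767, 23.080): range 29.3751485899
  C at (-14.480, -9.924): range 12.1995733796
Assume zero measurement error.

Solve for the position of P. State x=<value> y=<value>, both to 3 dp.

eq1: (x − 30.405)² + (y − 36.279)² = 53.7818394148²
eq2: (x + 7.767)² + (y − 23.080)² = 29.3751485899²
eq3: (x + 14.480)² + (y + 9.924)² = 12.1995733796²
eq1−eq2, eq1−eq3 (x²,y² cancel):
  -76.344·x − 26.398·y = 381.969719
  -89.770·x − 92.406·y = 811.182970
det = -76.344·-92.406 − -26.398·-89.770 = 4684.895204
x = (381.969719·-92.406 − -26.398·811.182970) / 4684.895204 = -2.963286
y = (-76.344·811.182970 − 381.969719·-89.770) / 4684.895204 = -5.899712

x=-2.963 y=-5.900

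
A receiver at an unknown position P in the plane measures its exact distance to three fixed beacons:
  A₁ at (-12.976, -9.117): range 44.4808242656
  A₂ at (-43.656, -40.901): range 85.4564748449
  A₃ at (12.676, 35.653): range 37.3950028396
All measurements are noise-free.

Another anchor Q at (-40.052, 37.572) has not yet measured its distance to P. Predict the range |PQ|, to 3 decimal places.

78.311

eq1: (x + 12.976)² + (y + 9.117)² = 44.4808242656²
eq2: (x + 43.656)² + (y + 40.901)² = 85.4564748449²
eq3: (x − 12.676)² + (y − 35.653)² = 37.3950028396²
eq2−eq1, eq2−eq3 (x²,y² cancel):
  61.360·x + 63.568·y = 1997.023494
  112.664·x + 153.108·y = 3757.502104
det = 61.360·153.108 − 63.568·112.664 = 2232.881728
x = (1997.023494·153.108 − 63.568·3757.502104) / 2232.881728 = 29.962796
y = (61.360·3757.502104 − 1997.023494·112.664) / 2232.881728 = 2.493493
|P − Q| = √((29.962796 − -40.052)² + (2.493493 − 37.572)²) = 78.310748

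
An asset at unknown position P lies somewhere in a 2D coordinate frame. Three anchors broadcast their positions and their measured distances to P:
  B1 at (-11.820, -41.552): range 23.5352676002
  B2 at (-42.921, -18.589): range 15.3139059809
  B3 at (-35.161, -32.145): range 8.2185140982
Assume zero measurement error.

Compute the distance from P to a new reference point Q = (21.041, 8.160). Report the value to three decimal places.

61.132

eq1: (x + 11.820)² + (y + 41.552)² = 23.5352676002²
eq2: (x + 42.921)² + (y + 18.589)² = 15.3139059809²
eq3: (x + 35.161)² + (y + 32.145)² = 8.2185140982²
eq1−eq3, eq1−eq2 (x²,y² cancel):
  -46.682·x + 18.814·y = 889.680689
  -62.202·x + 45.926·y = 640.875163
det = -46.682·45.926 − 18.814·-62.202 = -973.649104
x = (889.680689·45.926 − 18.814·640.875163) / -973.649104 = -29.581550
y = (-46.682·640.875163 − 889.680689·-62.202) / -973.649104 = -26.110622
|P − Q| = √((-29.581550 − 21.041)² + (-26.110622 − 8.160)²) = 61.131973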